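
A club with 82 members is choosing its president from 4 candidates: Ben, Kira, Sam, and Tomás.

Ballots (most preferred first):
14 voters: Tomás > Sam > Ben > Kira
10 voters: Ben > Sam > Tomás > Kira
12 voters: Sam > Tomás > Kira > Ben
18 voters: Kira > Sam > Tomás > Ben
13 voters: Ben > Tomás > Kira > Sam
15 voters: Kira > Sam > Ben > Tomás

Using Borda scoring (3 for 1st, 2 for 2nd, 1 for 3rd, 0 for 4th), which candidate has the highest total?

Ben: 14×1 + 10×3 + 12×0 + 18×0 + 13×3 + 15×1 = 98
Kira: 14×0 + 10×0 + 12×1 + 18×3 + 13×1 + 15×3 = 124
Sam: 14×2 + 10×2 + 12×3 + 18×2 + 13×0 + 15×2 = 150
Tomás: 14×3 + 10×1 + 12×2 + 18×1 + 13×2 + 15×0 = 120

Sam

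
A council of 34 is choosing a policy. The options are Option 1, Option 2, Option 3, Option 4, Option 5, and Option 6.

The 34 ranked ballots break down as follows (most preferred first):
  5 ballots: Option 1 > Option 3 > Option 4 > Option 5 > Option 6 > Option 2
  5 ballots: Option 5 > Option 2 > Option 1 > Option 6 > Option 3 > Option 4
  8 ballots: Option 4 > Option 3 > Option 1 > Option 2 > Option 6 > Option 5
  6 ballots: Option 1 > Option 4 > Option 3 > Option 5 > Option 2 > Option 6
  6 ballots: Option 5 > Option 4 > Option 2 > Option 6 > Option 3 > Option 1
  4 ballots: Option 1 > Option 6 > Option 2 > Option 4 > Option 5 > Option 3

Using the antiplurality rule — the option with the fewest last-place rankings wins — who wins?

Last-place votes: Option 1 6, Option 2 5, Option 3 4, Option 4 5, Option 5 8, Option 6 6.

Option 3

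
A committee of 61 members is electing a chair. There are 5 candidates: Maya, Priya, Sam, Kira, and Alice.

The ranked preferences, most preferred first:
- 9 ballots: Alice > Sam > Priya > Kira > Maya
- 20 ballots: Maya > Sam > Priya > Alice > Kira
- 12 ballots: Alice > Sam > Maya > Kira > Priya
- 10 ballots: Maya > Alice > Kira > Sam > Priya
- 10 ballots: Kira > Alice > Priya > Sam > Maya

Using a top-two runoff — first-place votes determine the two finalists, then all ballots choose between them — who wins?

Round 1 first-place votes: Maya 30, Priya 0, Sam 0, Kira 10, Alice 21. Maya and Alice advance.
Runoff: Maya is ranked above Alice on 30 ballots, Alice above Maya on 31.

Alice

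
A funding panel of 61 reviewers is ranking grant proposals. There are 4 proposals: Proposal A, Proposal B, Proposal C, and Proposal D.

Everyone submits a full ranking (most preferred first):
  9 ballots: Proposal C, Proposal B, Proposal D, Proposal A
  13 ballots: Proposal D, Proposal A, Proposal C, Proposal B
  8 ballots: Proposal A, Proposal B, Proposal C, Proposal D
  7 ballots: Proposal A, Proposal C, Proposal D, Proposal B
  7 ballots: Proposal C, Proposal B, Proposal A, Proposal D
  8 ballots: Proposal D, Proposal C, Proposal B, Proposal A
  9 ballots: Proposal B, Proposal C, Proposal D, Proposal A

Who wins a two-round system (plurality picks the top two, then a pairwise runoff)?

Round 1 first-place votes: Proposal A 15, Proposal B 9, Proposal C 16, Proposal D 21. Proposal D and Proposal C advance.
Runoff: Proposal D is ranked above Proposal C on 21 ballots, Proposal C above Proposal D on 40.

Proposal C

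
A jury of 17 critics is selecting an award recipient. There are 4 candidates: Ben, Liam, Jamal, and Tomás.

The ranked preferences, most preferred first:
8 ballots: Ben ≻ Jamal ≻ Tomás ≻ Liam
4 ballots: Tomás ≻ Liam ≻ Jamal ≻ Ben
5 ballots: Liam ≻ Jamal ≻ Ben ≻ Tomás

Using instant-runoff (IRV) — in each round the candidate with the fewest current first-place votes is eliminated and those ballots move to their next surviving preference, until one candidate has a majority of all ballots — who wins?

Round 1: Ben 8, Liam 5, Jamal 0, Tomás 4. Jamal eliminated.
Round 2: Ben 8, Liam 5, Tomás 4. Tomás eliminated.
Round 3: Ben 8, Liam 9. Liam has a majority (≥9).

Liam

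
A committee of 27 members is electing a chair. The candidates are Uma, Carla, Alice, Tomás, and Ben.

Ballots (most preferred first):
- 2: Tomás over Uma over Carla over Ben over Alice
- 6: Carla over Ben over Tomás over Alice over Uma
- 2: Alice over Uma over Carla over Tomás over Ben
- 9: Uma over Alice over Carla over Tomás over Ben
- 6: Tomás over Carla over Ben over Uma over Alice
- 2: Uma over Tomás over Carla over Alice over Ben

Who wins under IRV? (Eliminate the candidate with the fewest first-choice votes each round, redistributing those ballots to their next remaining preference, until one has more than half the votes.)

Round 1: Uma 11, Carla 6, Alice 2, Tomás 8, Ben 0. Ben eliminated.
Round 2: Uma 11, Carla 6, Alice 2, Tomás 8. Alice eliminated.
Round 3: Uma 13, Carla 6, Tomás 8. Carla eliminated.
Round 4: Uma 13, Tomás 14. Tomás has a majority (≥14).

Tomás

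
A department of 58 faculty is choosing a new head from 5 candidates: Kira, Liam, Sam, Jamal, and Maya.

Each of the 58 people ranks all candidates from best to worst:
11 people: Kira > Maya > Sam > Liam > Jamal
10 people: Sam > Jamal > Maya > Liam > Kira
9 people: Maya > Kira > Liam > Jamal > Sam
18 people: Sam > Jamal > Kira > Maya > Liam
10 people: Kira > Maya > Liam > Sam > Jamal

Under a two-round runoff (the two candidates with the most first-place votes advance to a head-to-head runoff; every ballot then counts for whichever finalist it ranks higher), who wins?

Round 1 first-place votes: Kira 21, Liam 0, Sam 28, Jamal 0, Maya 9. Sam and Kira advance.
Runoff: Sam is ranked above Kira on 28 ballots, Kira above Sam on 30.

Kira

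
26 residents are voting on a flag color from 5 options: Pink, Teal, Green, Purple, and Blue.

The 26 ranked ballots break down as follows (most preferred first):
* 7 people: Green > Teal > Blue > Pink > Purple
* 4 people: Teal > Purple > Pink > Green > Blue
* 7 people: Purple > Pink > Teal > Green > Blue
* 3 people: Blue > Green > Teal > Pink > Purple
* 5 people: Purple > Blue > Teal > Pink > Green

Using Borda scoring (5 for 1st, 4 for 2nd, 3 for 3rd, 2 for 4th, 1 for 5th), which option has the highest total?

Teal

Pink: 7×2 + 4×3 + 7×4 + 3×2 + 5×2 = 70
Teal: 7×4 + 4×5 + 7×3 + 3×3 + 5×3 = 93
Green: 7×5 + 4×2 + 7×2 + 3×4 + 5×1 = 74
Purple: 7×1 + 4×4 + 7×5 + 3×1 + 5×5 = 86
Blue: 7×3 + 4×1 + 7×1 + 3×5 + 5×4 = 67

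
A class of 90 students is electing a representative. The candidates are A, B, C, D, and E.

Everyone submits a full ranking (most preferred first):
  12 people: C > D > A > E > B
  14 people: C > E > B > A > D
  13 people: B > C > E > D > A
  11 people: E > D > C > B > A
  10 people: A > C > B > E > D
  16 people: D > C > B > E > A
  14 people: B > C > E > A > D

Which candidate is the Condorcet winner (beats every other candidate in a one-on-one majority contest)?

C vs A: 80–10
C vs B: 63–27
C vs D: 63–27
C vs E: 79–11
C beats every other candidate.

C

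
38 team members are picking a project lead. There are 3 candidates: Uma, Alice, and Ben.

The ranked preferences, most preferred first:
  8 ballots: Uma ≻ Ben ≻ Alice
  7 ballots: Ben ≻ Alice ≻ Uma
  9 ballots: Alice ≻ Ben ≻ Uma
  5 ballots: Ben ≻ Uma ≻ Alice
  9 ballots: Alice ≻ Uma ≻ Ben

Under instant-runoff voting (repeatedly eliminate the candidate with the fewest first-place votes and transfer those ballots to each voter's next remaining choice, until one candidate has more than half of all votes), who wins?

Ben

Round 1: Uma 8, Alice 18, Ben 12. Uma eliminated.
Round 2: Alice 18, Ben 20. Ben has a majority (≥20).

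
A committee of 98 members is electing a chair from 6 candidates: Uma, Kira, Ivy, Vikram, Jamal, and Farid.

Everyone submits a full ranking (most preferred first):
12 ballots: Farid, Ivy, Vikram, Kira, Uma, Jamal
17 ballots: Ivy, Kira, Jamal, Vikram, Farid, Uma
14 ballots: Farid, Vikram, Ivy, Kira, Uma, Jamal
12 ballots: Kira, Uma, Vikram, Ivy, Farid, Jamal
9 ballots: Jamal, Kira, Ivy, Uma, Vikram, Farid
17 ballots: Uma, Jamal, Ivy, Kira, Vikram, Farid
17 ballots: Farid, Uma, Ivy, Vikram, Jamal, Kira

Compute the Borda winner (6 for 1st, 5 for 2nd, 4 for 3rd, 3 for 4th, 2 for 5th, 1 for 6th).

Uma: 12×2 + 17×1 + 14×2 + 12×5 + 9×3 + 17×6 + 17×5 = 343
Kira: 12×3 + 17×5 + 14×3 + 12×6 + 9×5 + 17×3 + 17×1 = 348
Ivy: 12×5 + 17×6 + 14×4 + 12×3 + 9×4 + 17×4 + 17×4 = 426
Vikram: 12×4 + 17×3 + 14×5 + 12×4 + 9×2 + 17×2 + 17×3 = 320
Jamal: 12×1 + 17×4 + 14×1 + 12×1 + 9×6 + 17×5 + 17×2 = 279
Farid: 12×6 + 17×2 + 14×6 + 12×2 + 9×1 + 17×1 + 17×6 = 342

Ivy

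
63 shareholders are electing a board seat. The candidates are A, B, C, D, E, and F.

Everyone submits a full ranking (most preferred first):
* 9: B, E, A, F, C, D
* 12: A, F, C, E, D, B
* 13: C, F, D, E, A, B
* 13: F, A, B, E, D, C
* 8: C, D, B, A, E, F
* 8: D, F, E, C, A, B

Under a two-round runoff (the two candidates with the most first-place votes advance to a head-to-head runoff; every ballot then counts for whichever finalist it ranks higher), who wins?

F

Round 1 first-place votes: A 12, B 9, C 21, D 8, E 0, F 13. C and F advance.
Runoff: C is ranked above F on 21 ballots, F above C on 42.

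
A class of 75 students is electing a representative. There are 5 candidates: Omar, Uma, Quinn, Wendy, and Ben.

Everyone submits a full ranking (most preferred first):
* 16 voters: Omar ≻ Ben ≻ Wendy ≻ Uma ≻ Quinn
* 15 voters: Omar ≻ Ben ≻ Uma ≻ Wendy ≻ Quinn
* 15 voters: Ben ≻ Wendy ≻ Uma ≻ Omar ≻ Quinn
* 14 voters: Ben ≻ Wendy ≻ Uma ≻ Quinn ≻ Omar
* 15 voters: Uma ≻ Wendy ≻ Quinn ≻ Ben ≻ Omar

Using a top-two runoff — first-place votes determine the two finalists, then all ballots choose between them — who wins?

Ben

Round 1 first-place votes: Omar 31, Uma 15, Quinn 0, Wendy 0, Ben 29. Omar and Ben advance.
Runoff: Omar is ranked above Ben on 31 ballots, Ben above Omar on 44.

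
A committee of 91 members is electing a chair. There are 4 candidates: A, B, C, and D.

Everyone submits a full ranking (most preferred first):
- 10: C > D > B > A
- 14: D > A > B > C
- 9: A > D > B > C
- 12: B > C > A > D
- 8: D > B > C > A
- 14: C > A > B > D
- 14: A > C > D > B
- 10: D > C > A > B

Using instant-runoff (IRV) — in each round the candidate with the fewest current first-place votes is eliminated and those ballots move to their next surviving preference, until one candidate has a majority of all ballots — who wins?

C

Round 1: A 23, B 12, C 24, D 32. B eliminated.
Round 2: A 23, C 36, D 32. A eliminated.
Round 3: C 50, D 41. C has a majority (≥46).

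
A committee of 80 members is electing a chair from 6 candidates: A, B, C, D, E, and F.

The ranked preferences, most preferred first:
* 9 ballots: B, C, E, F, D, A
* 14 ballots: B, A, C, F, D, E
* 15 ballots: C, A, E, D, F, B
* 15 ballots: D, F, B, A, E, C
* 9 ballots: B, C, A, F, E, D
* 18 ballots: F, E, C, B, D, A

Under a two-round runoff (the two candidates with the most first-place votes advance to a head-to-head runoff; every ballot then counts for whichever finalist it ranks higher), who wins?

Round 1 first-place votes: A 0, B 32, C 15, D 15, E 0, F 18. B and F advance.
Runoff: B is ranked above F on 32 ballots, F above B on 48.

F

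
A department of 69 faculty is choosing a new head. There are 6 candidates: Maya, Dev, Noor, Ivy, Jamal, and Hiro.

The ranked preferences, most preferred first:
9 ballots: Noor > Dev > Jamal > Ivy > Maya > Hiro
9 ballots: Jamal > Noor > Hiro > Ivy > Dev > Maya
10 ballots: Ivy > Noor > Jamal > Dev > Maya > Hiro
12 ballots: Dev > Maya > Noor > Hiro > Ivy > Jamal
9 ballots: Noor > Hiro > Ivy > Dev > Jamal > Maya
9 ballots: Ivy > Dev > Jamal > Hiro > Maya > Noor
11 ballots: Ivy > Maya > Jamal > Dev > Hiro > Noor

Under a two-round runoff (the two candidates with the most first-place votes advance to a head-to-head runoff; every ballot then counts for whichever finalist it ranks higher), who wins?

Noor

Round 1 first-place votes: Maya 0, Dev 12, Noor 18, Ivy 30, Jamal 9, Hiro 0. Ivy and Noor advance.
Runoff: Ivy is ranked above Noor on 30 ballots, Noor above Ivy on 39.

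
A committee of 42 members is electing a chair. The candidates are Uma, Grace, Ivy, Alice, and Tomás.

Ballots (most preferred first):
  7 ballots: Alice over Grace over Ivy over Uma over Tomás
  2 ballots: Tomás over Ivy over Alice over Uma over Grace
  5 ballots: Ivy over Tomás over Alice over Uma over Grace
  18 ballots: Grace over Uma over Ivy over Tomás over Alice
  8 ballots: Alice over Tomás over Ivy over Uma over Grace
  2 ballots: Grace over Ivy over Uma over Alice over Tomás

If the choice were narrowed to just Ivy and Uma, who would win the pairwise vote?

Ivy

Ivy is ranked above Uma on 24 ballots; Uma above Ivy on 18.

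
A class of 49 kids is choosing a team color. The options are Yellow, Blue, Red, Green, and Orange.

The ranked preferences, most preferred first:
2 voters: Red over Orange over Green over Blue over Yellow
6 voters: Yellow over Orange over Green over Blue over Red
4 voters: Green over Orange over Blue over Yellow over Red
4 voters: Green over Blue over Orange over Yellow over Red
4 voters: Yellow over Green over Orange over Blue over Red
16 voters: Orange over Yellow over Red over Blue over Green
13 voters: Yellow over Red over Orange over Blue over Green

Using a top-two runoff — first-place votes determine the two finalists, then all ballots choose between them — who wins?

Orange

Round 1 first-place votes: Yellow 23, Blue 0, Red 2, Green 8, Orange 16. Yellow and Orange advance.
Runoff: Yellow is ranked above Orange on 23 ballots, Orange above Yellow on 26.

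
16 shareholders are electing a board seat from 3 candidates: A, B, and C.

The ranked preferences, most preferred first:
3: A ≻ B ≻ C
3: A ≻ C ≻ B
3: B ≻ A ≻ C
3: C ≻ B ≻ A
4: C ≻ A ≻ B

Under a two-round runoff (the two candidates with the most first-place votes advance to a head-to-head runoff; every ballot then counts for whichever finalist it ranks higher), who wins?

Round 1 first-place votes: A 6, B 3, C 7. C and A advance.
Runoff: C is ranked above A on 7 ballots, A above C on 9.

A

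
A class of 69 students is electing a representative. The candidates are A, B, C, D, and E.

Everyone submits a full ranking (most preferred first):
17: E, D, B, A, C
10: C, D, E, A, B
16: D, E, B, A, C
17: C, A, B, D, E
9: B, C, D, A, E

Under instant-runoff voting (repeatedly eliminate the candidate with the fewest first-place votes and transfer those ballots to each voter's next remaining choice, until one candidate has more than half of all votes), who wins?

C

Round 1: A 0, B 9, C 27, D 16, E 17. A eliminated.
Round 2: B 9, C 27, D 16, E 17. B eliminated.
Round 3: C 36, D 16, E 17. C has a majority (≥35).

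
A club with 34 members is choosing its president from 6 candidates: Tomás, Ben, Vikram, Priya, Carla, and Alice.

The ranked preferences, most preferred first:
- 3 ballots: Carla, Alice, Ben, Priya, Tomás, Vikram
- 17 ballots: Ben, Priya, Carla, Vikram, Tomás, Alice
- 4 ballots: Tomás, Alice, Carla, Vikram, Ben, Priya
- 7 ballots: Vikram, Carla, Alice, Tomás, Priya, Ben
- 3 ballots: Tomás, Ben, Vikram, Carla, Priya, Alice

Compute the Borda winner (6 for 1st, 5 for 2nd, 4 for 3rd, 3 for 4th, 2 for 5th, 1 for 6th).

Carla

Tomás: 3×2 + 17×2 + 4×6 + 7×3 + 3×6 = 103
Ben: 3×4 + 17×6 + 4×2 + 7×1 + 3×5 = 144
Vikram: 3×1 + 17×3 + 4×3 + 7×6 + 3×4 = 120
Priya: 3×3 + 17×5 + 4×1 + 7×2 + 3×2 = 118
Carla: 3×6 + 17×4 + 4×4 + 7×5 + 3×3 = 146
Alice: 3×5 + 17×1 + 4×5 + 7×4 + 3×1 = 83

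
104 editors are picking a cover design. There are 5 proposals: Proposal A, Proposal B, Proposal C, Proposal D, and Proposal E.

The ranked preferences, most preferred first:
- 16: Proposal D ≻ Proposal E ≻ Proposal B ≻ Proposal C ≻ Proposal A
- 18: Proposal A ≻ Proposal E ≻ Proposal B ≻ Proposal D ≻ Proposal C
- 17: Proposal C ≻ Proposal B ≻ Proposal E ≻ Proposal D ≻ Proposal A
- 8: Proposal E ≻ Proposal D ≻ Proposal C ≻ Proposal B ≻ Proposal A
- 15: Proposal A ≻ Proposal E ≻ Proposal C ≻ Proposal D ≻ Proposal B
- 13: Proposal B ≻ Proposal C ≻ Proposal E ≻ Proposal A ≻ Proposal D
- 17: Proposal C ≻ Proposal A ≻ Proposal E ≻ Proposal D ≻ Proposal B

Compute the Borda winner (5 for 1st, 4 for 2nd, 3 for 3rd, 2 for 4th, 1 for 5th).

Proposal A: 16×1 + 18×5 + 17×1 + 8×1 + 15×5 + 13×2 + 17×4 = 300
Proposal B: 16×3 + 18×3 + 17×4 + 8×2 + 15×1 + 13×5 + 17×1 = 283
Proposal C: 16×2 + 18×1 + 17×5 + 8×3 + 15×3 + 13×4 + 17×5 = 341
Proposal D: 16×5 + 18×2 + 17×2 + 8×4 + 15×2 + 13×1 + 17×2 = 259
Proposal E: 16×4 + 18×4 + 17×3 + 8×5 + 15×4 + 13×3 + 17×3 = 377

Proposal E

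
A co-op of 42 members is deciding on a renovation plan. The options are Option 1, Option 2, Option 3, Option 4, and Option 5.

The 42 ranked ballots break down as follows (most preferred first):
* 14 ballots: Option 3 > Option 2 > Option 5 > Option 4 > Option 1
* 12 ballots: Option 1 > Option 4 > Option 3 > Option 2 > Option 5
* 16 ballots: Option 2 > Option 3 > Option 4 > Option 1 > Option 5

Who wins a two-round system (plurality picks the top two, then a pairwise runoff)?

Option 3

Round 1 first-place votes: Option 1 12, Option 2 16, Option 3 14, Option 4 0, Option 5 0. Option 2 and Option 3 advance.
Runoff: Option 2 is ranked above Option 3 on 16 ballots, Option 3 above Option 2 on 26.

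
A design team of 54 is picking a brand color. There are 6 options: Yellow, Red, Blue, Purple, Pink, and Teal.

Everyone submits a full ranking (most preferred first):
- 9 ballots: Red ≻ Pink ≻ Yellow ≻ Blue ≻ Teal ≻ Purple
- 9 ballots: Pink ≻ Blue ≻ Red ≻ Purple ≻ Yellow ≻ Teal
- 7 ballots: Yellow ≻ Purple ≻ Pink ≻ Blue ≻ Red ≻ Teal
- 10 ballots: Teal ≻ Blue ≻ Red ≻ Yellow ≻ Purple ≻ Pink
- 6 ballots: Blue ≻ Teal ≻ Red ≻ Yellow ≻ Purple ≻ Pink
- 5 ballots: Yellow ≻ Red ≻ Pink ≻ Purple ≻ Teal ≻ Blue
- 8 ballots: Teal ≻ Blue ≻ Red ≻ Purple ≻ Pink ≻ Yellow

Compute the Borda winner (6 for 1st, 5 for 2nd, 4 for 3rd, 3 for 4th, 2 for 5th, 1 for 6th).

Red

Yellow: 9×4 + 9×2 + 7×6 + 10×3 + 6×3 + 5×6 + 8×1 = 182
Red: 9×6 + 9×4 + 7×2 + 10×4 + 6×4 + 5×5 + 8×4 = 225
Blue: 9×3 + 9×5 + 7×3 + 10×5 + 6×6 + 5×1 + 8×5 = 224
Purple: 9×1 + 9×3 + 7×5 + 10×2 + 6×2 + 5×3 + 8×3 = 142
Pink: 9×5 + 9×6 + 7×4 + 10×1 + 6×1 + 5×4 + 8×2 = 179
Teal: 9×2 + 9×1 + 7×1 + 10×6 + 6×5 + 5×2 + 8×6 = 182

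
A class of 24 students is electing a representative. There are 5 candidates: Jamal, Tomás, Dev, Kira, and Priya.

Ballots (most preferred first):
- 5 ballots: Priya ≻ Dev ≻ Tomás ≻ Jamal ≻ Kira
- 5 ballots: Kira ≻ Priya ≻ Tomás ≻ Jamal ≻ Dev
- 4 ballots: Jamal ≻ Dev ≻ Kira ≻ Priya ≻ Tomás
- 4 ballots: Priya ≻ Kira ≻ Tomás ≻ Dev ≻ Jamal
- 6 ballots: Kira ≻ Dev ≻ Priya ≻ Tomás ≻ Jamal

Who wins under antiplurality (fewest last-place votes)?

Last-place votes: Jamal 10, Tomás 4, Dev 5, Kira 5, Priya 0.

Priya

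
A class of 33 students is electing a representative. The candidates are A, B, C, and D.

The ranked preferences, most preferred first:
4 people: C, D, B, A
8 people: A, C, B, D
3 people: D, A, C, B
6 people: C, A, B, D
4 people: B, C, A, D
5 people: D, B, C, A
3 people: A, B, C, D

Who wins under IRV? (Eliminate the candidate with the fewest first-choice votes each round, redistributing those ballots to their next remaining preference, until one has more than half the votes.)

Round 1: A 11, B 4, C 10, D 8. B eliminated.
Round 2: A 11, C 14, D 8. D eliminated.
Round 3: A 14, C 19. C has a majority (≥17).

C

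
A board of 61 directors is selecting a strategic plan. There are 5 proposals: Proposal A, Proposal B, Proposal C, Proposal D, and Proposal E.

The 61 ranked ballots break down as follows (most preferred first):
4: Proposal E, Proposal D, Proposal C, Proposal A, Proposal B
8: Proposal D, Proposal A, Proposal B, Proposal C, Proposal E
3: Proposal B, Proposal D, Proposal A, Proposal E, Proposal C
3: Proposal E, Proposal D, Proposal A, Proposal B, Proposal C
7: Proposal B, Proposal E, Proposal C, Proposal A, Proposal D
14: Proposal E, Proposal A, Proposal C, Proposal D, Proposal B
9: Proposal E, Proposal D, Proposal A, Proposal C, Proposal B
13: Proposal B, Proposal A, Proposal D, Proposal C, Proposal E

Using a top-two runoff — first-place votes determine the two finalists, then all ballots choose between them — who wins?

Round 1 first-place votes: Proposal A 0, Proposal B 23, Proposal C 0, Proposal D 8, Proposal E 30. Proposal E and Proposal B advance.
Runoff: Proposal E is ranked above Proposal B on 30 ballots, Proposal B above Proposal E on 31.

Proposal B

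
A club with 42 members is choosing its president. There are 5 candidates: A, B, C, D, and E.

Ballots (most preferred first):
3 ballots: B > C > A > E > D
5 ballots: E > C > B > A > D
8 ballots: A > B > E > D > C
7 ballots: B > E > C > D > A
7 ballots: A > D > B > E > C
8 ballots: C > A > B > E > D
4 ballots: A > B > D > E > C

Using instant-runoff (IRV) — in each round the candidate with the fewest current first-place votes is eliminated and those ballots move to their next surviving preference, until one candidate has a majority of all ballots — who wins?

Round 1: A 19, B 10, C 8, D 0, E 5. D eliminated.
Round 2: A 19, B 10, C 8, E 5. E eliminated.
Round 3: A 19, B 10, C 13. B eliminated.
Round 4: A 19, C 23. C has a majority (≥22).

C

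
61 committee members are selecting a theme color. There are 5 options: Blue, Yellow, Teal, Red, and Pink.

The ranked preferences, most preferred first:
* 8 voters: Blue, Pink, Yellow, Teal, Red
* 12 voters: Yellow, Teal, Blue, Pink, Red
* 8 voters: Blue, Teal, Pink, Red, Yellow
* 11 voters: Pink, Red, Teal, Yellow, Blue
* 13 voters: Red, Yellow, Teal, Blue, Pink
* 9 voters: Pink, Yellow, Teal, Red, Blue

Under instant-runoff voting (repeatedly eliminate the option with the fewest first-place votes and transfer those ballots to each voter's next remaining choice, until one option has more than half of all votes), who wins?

Blue

Round 1: Blue 16, Yellow 12, Teal 0, Red 13, Pink 20. Teal eliminated.
Round 2: Blue 16, Yellow 12, Red 13, Pink 20. Yellow eliminated.
Round 3: Blue 28, Red 13, Pink 20. Red eliminated.
Round 4: Blue 41, Pink 20. Blue has a majority (≥31).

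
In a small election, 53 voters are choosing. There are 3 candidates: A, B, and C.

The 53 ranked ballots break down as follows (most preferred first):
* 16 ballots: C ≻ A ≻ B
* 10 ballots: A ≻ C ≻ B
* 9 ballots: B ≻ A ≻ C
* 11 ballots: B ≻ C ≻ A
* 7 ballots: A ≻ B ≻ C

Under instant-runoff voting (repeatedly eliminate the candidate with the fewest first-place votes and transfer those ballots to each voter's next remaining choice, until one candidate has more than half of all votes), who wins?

A

Round 1: A 17, B 20, C 16. C eliminated.
Round 2: A 33, B 20. A has a majority (≥27).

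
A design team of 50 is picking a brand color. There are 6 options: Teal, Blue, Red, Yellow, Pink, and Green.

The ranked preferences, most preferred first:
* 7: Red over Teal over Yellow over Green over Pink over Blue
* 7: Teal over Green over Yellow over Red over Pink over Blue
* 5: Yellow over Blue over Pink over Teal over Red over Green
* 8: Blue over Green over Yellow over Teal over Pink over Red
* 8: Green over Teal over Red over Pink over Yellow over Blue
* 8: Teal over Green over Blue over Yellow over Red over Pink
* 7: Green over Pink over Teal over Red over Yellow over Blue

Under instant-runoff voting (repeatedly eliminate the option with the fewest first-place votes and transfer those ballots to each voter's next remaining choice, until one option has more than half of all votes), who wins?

Teal

Round 1: Teal 15, Blue 8, Red 7, Yellow 5, Pink 0, Green 15. Pink eliminated.
Round 2: Teal 15, Blue 8, Red 7, Yellow 5, Green 15. Yellow eliminated.
Round 3: Teal 15, Blue 13, Red 7, Green 15. Red eliminated.
Round 4: Teal 22, Blue 13, Green 15. Blue eliminated.
Round 5: Teal 27, Green 23. Teal has a majority (≥26).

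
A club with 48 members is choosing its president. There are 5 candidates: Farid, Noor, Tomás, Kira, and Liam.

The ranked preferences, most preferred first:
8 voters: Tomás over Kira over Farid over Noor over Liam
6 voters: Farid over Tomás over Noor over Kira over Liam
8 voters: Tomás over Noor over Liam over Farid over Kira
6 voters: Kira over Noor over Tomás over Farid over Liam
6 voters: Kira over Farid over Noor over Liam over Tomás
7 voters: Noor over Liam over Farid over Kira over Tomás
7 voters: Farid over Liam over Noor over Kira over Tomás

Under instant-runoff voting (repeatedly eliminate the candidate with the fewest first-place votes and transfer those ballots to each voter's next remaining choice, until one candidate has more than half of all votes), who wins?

Farid

Round 1: Farid 13, Noor 7, Tomás 16, Kira 12, Liam 0. Liam eliminated.
Round 2: Farid 13, Noor 7, Tomás 16, Kira 12. Noor eliminated.
Round 3: Farid 20, Tomás 16, Kira 12. Kira eliminated.
Round 4: Farid 26, Tomás 22. Farid has a majority (≥25).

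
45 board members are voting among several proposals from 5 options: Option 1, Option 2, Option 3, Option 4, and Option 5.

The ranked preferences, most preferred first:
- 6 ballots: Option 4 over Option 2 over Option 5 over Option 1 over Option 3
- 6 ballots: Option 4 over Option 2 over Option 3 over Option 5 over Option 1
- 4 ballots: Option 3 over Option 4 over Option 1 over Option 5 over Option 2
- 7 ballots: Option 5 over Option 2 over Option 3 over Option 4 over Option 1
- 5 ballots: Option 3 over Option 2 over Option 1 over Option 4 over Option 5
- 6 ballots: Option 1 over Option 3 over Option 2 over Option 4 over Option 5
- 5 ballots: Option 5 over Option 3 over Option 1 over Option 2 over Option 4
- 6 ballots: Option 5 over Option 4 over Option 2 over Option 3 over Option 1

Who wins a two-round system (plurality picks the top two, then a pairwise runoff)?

Round 1 first-place votes: Option 1 6, Option 2 0, Option 3 9, Option 4 12, Option 5 18. Option 5 and Option 4 advance.
Runoff: Option 5 is ranked above Option 4 on 18 ballots, Option 4 above Option 5 on 27.

Option 4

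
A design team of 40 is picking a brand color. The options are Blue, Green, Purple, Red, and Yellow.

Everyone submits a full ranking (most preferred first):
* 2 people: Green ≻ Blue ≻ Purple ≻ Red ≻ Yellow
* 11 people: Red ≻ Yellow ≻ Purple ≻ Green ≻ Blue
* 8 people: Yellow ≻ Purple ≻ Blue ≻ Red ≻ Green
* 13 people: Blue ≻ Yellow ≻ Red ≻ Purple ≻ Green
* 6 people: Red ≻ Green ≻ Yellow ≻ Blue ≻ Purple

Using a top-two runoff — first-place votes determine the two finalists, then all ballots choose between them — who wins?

Round 1 first-place votes: Blue 13, Green 2, Purple 0, Red 17, Yellow 8. Red and Blue advance.
Runoff: Red is ranked above Blue on 17 ballots, Blue above Red on 23.

Blue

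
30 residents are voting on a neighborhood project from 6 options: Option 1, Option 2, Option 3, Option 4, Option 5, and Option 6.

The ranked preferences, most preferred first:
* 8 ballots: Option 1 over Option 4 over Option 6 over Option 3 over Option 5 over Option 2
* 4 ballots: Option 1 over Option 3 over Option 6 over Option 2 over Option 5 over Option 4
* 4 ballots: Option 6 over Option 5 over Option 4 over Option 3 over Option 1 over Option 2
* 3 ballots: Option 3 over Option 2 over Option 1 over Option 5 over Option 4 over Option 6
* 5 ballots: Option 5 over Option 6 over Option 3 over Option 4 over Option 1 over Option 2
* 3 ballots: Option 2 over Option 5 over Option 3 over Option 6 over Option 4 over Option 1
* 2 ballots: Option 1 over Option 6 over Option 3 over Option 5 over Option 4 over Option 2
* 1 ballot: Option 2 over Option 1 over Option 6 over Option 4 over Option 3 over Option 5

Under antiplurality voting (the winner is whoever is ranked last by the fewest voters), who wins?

Last-place votes: Option 1 3, Option 2 19, Option 3 0, Option 4 4, Option 5 1, Option 6 3.

Option 3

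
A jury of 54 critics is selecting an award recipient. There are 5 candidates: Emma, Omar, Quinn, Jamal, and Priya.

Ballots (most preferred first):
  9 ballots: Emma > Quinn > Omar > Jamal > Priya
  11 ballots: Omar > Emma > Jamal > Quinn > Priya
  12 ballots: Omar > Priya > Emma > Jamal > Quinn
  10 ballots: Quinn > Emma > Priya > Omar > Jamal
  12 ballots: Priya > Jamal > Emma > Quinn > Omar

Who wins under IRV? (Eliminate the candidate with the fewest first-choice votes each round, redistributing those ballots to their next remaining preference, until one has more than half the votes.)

Round 1: Emma 9, Omar 23, Quinn 10, Jamal 0, Priya 12. Jamal eliminated.
Round 2: Emma 9, Omar 23, Quinn 10, Priya 12. Emma eliminated.
Round 3: Omar 23, Quinn 19, Priya 12. Priya eliminated.
Round 4: Omar 23, Quinn 31. Quinn has a majority (≥28).

Quinn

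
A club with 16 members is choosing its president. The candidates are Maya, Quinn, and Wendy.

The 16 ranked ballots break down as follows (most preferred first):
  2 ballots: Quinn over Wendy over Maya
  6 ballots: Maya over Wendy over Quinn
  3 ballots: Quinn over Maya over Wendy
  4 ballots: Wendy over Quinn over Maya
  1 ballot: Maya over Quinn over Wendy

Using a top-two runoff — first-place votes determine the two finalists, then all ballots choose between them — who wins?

Round 1 first-place votes: Maya 7, Quinn 5, Wendy 4. Maya and Quinn advance.
Runoff: Maya is ranked above Quinn on 7 ballots, Quinn above Maya on 9.

Quinn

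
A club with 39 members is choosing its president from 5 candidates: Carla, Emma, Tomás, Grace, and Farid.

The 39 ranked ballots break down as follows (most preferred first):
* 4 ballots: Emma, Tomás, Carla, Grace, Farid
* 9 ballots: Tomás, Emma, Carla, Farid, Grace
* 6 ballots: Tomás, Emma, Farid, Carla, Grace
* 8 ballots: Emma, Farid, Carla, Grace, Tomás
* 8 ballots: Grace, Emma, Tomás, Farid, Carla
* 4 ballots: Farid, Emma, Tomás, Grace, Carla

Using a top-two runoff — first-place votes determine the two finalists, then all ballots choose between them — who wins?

Round 1 first-place votes: Carla 0, Emma 12, Tomás 15, Grace 8, Farid 4. Tomás and Emma advance.
Runoff: Tomás is ranked above Emma on 15 ballots, Emma above Tomás on 24.

Emma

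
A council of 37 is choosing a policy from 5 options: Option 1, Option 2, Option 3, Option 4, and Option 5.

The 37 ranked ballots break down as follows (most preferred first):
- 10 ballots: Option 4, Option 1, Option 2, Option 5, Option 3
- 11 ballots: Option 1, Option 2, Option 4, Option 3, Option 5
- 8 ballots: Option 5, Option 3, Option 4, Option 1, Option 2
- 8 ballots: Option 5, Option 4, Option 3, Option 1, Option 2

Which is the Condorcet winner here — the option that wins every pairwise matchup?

Option 4 vs Option 1: 26–11
Option 4 vs Option 2: 26–11
Option 4 vs Option 3: 29–8
Option 4 vs Option 5: 21–16
Option 4 beats every other option.

Option 4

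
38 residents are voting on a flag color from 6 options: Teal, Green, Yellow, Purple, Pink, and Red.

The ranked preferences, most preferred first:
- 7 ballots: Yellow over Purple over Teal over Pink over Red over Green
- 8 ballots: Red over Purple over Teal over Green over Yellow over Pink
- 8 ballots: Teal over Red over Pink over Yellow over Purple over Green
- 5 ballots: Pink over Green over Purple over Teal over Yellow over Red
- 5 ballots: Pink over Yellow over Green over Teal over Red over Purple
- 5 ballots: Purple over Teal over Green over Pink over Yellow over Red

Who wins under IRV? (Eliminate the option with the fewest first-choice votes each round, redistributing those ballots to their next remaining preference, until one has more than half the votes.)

Teal

Round 1: Teal 8, Green 0, Yellow 7, Purple 5, Pink 10, Red 8. Green eliminated.
Round 2: Teal 8, Yellow 7, Purple 5, Pink 10, Red 8. Purple eliminated.
Round 3: Teal 13, Yellow 7, Pink 10, Red 8. Yellow eliminated.
Round 4: Teal 20, Pink 10, Red 8. Teal has a majority (≥20).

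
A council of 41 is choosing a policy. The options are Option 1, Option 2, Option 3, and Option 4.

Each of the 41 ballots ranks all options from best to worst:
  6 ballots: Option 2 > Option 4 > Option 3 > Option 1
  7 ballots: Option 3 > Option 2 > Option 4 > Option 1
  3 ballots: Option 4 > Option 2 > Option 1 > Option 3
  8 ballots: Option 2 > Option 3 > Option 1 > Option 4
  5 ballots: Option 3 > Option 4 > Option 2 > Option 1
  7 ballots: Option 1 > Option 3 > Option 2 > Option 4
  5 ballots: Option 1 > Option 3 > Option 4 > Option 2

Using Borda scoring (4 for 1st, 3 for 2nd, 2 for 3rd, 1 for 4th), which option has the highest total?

Option 1: 6×1 + 7×1 + 3×2 + 8×2 + 5×1 + 7×4 + 5×4 = 88
Option 2: 6×4 + 7×3 + 3×3 + 8×4 + 5×2 + 7×2 + 5×1 = 115
Option 3: 6×2 + 7×4 + 3×1 + 8×3 + 5×4 + 7×3 + 5×3 = 123
Option 4: 6×3 + 7×2 + 3×4 + 8×1 + 5×3 + 7×1 + 5×2 = 84

Option 3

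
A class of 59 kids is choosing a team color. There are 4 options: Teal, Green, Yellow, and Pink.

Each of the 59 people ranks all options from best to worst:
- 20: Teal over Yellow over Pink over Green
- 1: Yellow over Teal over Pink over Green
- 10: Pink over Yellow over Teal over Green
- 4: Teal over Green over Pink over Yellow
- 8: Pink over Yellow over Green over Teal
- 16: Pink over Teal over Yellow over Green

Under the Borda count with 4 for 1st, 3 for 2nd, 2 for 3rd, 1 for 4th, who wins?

Pink

Teal: 20×4 + 1×3 + 10×2 + 4×4 + 8×1 + 16×3 = 175
Green: 20×1 + 1×1 + 10×1 + 4×3 + 8×2 + 16×1 = 75
Yellow: 20×3 + 1×4 + 10×3 + 4×1 + 8×3 + 16×2 = 154
Pink: 20×2 + 1×2 + 10×4 + 4×2 + 8×4 + 16×4 = 186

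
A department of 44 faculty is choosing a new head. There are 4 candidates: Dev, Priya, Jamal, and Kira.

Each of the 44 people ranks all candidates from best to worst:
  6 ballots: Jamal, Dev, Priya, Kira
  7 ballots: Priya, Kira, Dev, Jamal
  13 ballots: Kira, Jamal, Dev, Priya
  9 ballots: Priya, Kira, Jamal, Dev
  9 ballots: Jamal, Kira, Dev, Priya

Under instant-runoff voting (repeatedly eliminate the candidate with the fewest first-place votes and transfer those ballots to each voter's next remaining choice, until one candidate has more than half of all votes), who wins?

Jamal

Round 1: Dev 0, Priya 16, Jamal 15, Kira 13. Dev eliminated.
Round 2: Priya 16, Jamal 15, Kira 13. Kira eliminated.
Round 3: Priya 16, Jamal 28. Jamal has a majority (≥23).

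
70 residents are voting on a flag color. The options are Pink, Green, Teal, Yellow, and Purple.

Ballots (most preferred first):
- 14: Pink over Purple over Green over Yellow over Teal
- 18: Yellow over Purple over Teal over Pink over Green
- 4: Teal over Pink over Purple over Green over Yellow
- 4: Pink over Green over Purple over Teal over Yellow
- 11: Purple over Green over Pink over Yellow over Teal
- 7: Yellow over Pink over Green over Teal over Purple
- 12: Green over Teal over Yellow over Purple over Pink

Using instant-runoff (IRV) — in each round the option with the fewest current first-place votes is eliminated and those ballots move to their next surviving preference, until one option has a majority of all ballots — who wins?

Round 1: Pink 18, Green 12, Teal 4, Yellow 25, Purple 11. Teal eliminated.
Round 2: Pink 22, Green 12, Yellow 25, Purple 11. Purple eliminated.
Round 3: Pink 22, Green 23, Yellow 25. Pink eliminated.
Round 4: Green 45, Yellow 25. Green has a majority (≥36).

Green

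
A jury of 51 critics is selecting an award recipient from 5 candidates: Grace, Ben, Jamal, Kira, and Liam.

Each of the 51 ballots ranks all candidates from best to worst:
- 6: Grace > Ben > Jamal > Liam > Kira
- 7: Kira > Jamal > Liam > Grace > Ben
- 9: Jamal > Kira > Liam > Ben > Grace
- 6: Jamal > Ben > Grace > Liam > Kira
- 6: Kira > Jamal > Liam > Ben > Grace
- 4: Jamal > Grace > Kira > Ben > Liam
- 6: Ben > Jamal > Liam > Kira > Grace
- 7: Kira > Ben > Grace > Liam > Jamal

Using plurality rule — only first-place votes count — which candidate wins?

Kira

First-place votes: Grace 6, Ben 6, Jamal 19, Kira 20, Liam 0.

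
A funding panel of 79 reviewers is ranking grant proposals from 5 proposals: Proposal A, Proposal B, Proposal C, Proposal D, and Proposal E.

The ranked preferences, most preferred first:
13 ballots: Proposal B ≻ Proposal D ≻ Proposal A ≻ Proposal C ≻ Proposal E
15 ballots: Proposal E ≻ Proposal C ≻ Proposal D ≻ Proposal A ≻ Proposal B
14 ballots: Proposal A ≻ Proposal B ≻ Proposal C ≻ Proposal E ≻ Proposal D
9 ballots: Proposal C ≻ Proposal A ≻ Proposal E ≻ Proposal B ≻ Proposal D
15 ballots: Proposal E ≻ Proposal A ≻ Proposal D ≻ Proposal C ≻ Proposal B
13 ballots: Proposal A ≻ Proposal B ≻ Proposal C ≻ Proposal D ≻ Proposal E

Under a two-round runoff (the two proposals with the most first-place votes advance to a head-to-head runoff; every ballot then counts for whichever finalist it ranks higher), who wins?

Round 1 first-place votes: Proposal A 27, Proposal B 13, Proposal C 9, Proposal D 0, Proposal E 30. Proposal E and Proposal A advance.
Runoff: Proposal E is ranked above Proposal A on 30 ballots, Proposal A above Proposal E on 49.

Proposal A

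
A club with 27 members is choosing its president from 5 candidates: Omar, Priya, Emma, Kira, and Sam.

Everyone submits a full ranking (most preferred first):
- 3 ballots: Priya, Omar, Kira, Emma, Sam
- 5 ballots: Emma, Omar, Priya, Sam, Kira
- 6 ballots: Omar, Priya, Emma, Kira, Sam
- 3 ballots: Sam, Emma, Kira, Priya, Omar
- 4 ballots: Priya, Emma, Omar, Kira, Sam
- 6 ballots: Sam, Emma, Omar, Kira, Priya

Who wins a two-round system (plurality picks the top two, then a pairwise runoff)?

Priya

Round 1 first-place votes: Omar 6, Priya 7, Emma 5, Kira 0, Sam 9. Sam and Priya advance.
Runoff: Sam is ranked above Priya on 9 ballots, Priya above Sam on 18.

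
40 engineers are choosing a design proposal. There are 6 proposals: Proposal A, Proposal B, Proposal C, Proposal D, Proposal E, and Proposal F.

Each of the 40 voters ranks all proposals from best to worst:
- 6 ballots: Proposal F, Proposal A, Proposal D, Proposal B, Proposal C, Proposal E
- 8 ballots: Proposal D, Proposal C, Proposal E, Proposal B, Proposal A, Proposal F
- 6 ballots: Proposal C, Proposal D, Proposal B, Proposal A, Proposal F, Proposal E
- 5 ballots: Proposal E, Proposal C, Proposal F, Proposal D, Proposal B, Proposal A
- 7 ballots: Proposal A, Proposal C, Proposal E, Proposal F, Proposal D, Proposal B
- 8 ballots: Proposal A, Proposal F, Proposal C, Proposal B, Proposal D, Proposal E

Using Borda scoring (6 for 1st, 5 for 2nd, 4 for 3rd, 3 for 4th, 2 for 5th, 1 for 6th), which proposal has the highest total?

Proposal A: 6×5 + 8×2 + 6×3 + 5×1 + 7×6 + 8×6 = 159
Proposal B: 6×3 + 8×3 + 6×4 + 5×2 + 7×1 + 8×3 = 107
Proposal C: 6×2 + 8×5 + 6×6 + 5×5 + 7×5 + 8×4 = 180
Proposal D: 6×4 + 8×6 + 6×5 + 5×3 + 7×2 + 8×2 = 147
Proposal E: 6×1 + 8×4 + 6×1 + 5×6 + 7×4 + 8×1 = 110
Proposal F: 6×6 + 8×1 + 6×2 + 5×4 + 7×3 + 8×5 = 137

Proposal C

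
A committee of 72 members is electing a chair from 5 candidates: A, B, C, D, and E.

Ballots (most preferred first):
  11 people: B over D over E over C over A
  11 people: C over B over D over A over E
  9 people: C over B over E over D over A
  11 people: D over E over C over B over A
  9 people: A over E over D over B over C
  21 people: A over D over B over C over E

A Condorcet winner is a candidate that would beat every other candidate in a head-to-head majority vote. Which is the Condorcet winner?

D vs A: 42–30
D vs B: 41–31
D vs C: 52–20
D vs E: 54–18
D beats every other candidate.

D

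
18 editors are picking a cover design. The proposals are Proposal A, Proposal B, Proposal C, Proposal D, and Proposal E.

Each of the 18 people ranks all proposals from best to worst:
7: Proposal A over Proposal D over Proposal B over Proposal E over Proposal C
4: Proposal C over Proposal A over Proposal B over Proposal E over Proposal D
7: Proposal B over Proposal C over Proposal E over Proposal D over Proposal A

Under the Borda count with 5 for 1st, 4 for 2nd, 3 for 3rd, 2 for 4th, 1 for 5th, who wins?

Proposal A: 7×5 + 4×4 + 7×1 = 58
Proposal B: 7×3 + 4×3 + 7×5 = 68
Proposal C: 7×1 + 4×5 + 7×4 = 55
Proposal D: 7×4 + 4×1 + 7×2 = 46
Proposal E: 7×2 + 4×2 + 7×3 = 43

Proposal B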